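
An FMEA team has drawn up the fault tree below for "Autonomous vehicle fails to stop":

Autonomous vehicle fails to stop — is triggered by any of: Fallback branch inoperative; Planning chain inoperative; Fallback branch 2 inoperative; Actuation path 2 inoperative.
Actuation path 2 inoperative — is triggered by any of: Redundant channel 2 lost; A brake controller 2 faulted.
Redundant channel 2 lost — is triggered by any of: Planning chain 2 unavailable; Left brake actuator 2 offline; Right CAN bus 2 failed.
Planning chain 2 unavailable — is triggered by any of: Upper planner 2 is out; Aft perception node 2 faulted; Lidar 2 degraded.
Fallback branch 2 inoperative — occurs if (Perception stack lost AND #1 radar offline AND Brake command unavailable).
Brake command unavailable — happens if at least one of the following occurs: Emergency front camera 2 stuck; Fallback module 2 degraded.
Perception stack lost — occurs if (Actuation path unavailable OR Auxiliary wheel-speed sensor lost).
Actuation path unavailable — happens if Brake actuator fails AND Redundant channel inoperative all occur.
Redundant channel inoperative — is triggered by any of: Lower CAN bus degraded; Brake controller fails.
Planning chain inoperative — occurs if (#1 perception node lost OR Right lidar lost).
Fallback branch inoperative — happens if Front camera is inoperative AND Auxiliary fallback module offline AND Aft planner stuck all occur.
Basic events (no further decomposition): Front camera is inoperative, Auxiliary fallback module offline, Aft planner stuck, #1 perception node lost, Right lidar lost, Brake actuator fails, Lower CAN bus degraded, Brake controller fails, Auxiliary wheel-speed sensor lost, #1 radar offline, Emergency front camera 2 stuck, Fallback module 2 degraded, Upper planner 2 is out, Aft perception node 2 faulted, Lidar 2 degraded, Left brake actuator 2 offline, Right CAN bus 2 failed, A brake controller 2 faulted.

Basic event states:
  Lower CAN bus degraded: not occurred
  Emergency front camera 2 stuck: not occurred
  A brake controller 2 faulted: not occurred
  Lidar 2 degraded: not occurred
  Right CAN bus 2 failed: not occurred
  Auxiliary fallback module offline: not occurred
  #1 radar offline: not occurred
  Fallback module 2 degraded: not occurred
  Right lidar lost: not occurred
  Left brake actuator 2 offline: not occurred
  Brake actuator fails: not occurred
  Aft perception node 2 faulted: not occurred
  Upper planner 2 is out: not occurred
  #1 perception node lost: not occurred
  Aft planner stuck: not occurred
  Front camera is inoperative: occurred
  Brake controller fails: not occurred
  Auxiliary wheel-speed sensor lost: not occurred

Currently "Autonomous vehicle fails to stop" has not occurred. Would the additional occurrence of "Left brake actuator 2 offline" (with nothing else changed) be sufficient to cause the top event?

Counterfactual: set "Left brake actuator 2 offline" to occurred.
Fallback branch inoperative [AND]: Front camera is inoperative=occurs, Auxiliary fallback module offline=not, Aft planner stuck=not → not all inputs occur → does not occur.
Planning chain inoperative [OR]: #1 perception node lost=not, Right lidar lost=not → no input occurs → does not occur.
Redundant channel inoperative [OR]: Lower CAN bus degraded=not, Brake controller fails=not → no input occurs → does not occur.
Actuation path unavailable [AND]: Brake actuator fails=not, Redundant channel inoperative=not → not all inputs occur → does not occur.
Perception stack lost [OR]: Actuation path unavailable=not, Auxiliary wheel-speed sensor lost=not → no input occurs → does not occur.
Brake command unavailable [OR]: Emergency front camera 2 stuck=not, Fallback module 2 degraded=not → no input occurs → does not occur.
Fallback branch 2 inoperative [AND]: Perception stack lost=not, #1 radar offline=not, Brake command unavailable=not → not all inputs occur → does not occur.
Planning chain 2 unavailable [OR]: Upper planner 2 is out=not, Aft perception node 2 faulted=not, Lidar 2 degraded=not → no input occurs → does not occur.
Redundant channel 2 lost [OR]: Planning chain 2 unavailable=not, Left brake actuator 2 offline=occurs, Right CAN bus 2 failed=not → at least one input occurs → occurs.
Actuation path 2 inoperative [OR]: Redundant channel 2 lost=occurs, A brake controller 2 faulted=not → at least one input occurs → occurs.
Autonomous vehicle fails to stop [OR]: Fallback branch inoperative=not, Planning chain inoperative=not, Fallback branch 2 inoperative=not, Actuation path 2 inoperative=occurs → at least one input occurs → occurs.

Yes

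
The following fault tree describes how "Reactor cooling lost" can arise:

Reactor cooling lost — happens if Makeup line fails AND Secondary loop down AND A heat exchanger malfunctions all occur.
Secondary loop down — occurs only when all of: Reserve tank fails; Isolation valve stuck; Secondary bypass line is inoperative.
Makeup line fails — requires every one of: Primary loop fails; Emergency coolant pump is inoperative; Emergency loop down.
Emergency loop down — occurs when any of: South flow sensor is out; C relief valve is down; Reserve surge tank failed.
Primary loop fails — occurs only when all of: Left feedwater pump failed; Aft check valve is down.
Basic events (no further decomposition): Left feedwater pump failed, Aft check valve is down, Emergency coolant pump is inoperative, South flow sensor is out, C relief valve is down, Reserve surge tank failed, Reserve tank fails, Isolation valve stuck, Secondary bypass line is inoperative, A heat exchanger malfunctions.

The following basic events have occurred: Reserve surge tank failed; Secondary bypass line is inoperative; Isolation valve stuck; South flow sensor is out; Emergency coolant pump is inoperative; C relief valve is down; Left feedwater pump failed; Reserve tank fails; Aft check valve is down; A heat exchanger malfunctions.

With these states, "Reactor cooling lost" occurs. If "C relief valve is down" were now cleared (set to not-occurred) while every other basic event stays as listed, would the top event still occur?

Yes

Counterfactual: set "C relief valve is down" to not occurred.
Primary loop fails [AND]: Left feedwater pump failed=occurs, Aft check valve is down=occurs → all inputs occur → occurs.
Emergency loop down [OR]: South flow sensor is out=occurs, C relief valve is down=not, Reserve surge tank failed=occurs → at least one input occurs → occurs.
Makeup line fails [AND]: Primary loop fails=occurs, Emergency coolant pump is inoperative=occurs, Emergency loop down=occurs → all inputs occur → occurs.
Secondary loop down [AND]: Reserve tank fails=occurs, Isolation valve stuck=occurs, Secondary bypass line is inoperative=occurs → all inputs occur → occurs.
Reactor cooling lost [AND]: Makeup line fails=occurs, Secondary loop down=occurs, A heat exchanger malfunctions=occurs → all inputs occur → occurs.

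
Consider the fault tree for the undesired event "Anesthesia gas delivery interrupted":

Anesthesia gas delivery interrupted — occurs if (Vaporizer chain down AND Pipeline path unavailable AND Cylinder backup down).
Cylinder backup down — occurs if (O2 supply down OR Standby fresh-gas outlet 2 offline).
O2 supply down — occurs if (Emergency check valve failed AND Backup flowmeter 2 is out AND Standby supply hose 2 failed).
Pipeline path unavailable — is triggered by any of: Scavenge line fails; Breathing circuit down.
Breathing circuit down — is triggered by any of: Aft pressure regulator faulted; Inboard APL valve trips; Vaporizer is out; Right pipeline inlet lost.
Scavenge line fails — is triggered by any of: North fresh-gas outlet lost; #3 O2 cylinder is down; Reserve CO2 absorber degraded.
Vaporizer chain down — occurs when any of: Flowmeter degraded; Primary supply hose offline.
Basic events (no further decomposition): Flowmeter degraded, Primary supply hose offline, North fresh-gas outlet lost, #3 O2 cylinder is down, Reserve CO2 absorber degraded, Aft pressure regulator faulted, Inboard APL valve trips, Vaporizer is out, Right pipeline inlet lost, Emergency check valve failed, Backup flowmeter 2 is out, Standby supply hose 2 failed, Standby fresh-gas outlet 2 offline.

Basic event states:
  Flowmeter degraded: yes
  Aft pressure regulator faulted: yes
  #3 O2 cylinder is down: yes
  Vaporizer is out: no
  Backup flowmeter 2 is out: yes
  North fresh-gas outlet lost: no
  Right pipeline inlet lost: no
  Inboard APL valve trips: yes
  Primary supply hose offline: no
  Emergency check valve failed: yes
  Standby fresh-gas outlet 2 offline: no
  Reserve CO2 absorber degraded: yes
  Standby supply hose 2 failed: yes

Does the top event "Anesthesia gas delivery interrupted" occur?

Vaporizer chain down [OR]: Flowmeter degraded=occurs, Primary supply hose offline=not → at least one input occurs → occurs.
Scavenge line fails [OR]: North fresh-gas outlet lost=not, #3 O2 cylinder is down=occurs, Reserve CO2 absorber degraded=occurs → at least one input occurs → occurs.
Breathing circuit down [OR]: Aft pressure regulator faulted=occurs, Inboard APL valve trips=occurs, Vaporizer is out=not, Right pipeline inlet lost=not → at least one input occurs → occurs.
Pipeline path unavailable [OR]: Scavenge line fails=occurs, Breathing circuit down=occurs → at least one input occurs → occurs.
O2 supply down [AND]: Emergency check valve failed=occurs, Backup flowmeter 2 is out=occurs, Standby supply hose 2 failed=occurs → all inputs occur → occurs.
Cylinder backup down [OR]: O2 supply down=occurs, Standby fresh-gas outlet 2 offline=not → at least one input occurs → occurs.
Anesthesia gas delivery interrupted [AND]: Vaporizer chain down=occurs, Pipeline path unavailable=occurs, Cylinder backup down=occurs → all inputs occur → occurs.

Yes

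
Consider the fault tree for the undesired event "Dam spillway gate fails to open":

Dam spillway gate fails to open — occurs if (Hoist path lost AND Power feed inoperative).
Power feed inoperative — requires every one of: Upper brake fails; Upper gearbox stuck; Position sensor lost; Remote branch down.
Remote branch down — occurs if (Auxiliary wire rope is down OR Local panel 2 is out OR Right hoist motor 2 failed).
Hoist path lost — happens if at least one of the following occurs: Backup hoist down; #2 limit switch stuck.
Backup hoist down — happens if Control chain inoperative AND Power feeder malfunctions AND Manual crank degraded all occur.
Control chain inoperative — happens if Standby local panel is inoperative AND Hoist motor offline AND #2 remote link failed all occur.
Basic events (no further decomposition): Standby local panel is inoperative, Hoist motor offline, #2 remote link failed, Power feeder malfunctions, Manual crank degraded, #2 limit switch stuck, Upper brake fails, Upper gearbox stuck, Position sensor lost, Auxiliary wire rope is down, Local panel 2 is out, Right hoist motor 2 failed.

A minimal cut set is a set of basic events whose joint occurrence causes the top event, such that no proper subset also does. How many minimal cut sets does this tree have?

Control chain inoperative [AND]: one cut set from each child combined → 1 × 1 × 1 = 1 cut set(s).
Backup hoist down [AND]: one cut set from each child combined → 1 × 1 × 1 = 1 cut set(s).
Hoist path lost [OR]: union of children's cut sets → 2 cut set(s).
Remote branch down [OR]: union of children's cut sets → 3 cut set(s).
Power feed inoperative [AND]: one cut set from each child combined → 1 × 1 × 1 × 3 = 3 cut set(s).
Dam spillway gate fails to open [AND]: one cut set from each child combined → 2 × 3 = 6 cut set(s).
Minimal cut sets: {#2 remote link failed, Auxiliary wire rope is down, Hoist motor offline, Manual crank degraded, Position sensor lost, Power feeder malfunctions, Standby local panel is inoperative, Upper brake fails, Upper gearbox stuck}; {#2 remote link failed, Hoist motor offline, Local panel 2 is out, Manual crank degraded, Position sensor lost, Power feeder malfunctions, Standby local panel is inoperative, Upper brake fails, Upper gearbox stuck}; {#2 remote link failed, Hoist motor offline, Manual crank degraded, Position sensor lost, Power feeder malfunctions, Right hoist motor 2 failed, Standby local panel is inoperative, Upper brake fails, Upper gearbox stuck}; {#2 limit switch stuck, Auxiliary wire rope is down, Position sensor lost, Upper brake fails, Upper gearbox stuck}; {#2 limit switch stuck, Local panel 2 is out, Position sensor lost, Upper brake fails, Upper gearbox stuck}; {#2 limit switch stuck, Position sensor lost, Right hoist motor 2 failed, Upper brake fails, Upper gearbox stuck}.

6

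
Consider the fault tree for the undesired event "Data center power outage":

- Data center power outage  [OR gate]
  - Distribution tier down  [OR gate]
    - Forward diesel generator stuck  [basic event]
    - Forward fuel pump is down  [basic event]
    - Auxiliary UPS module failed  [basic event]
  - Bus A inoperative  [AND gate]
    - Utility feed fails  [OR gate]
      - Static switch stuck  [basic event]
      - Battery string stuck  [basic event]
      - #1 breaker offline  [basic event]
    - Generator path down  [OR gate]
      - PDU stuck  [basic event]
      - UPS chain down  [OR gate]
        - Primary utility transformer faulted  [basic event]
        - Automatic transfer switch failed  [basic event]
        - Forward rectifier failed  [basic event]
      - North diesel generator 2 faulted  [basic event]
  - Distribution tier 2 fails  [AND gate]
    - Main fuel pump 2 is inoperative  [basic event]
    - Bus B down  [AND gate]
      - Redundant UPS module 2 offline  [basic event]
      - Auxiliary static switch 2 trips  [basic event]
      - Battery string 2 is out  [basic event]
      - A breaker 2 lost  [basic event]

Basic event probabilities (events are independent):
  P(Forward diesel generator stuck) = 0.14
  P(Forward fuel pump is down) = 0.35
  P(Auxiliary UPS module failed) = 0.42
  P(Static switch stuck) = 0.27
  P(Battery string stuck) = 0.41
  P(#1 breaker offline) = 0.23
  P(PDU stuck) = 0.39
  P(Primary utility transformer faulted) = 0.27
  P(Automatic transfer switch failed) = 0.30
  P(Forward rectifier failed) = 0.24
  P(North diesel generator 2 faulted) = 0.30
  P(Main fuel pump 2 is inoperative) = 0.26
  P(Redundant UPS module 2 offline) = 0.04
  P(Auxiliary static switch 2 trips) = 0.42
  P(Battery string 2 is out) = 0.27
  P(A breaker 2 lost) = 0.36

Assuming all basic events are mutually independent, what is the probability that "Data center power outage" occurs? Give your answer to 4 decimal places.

P(Distribution tier down) [OR] = 1 − (1−0.14) × (1−0.35) × (1−0.42) = 0.675780
P(Utility feed fails) [OR] = 1 − (1−0.27) × (1−0.41) × (1−0.23) = 0.668361
P(UPS chain down) [OR] = 1 − (1−0.27) × (1−0.30) × (1−0.24) = 0.611640
P(Generator path down) [OR] = 1 − (1−0.39) × (1−0.611640) × (1−0.30) = 0.834170
P(Bus A inoperative) [AND] = 0.668361 × 0.834170 = 0.557527
P(Bus B down) [AND] = 0.04 × 0.42 × 0.27 × 0.36 = 0.001633
P(Distribution tier 2 fails) [AND] = 0.26 × 0.001633 = 0.000425
P(Data center power outage) [OR] = 1 − (1−0.675780) × (1−0.557527) × (1−0.000425) = 0.856602
Rounded to 4 decimal places: P(Data center power outage) ≈ 0.8566.

0.8566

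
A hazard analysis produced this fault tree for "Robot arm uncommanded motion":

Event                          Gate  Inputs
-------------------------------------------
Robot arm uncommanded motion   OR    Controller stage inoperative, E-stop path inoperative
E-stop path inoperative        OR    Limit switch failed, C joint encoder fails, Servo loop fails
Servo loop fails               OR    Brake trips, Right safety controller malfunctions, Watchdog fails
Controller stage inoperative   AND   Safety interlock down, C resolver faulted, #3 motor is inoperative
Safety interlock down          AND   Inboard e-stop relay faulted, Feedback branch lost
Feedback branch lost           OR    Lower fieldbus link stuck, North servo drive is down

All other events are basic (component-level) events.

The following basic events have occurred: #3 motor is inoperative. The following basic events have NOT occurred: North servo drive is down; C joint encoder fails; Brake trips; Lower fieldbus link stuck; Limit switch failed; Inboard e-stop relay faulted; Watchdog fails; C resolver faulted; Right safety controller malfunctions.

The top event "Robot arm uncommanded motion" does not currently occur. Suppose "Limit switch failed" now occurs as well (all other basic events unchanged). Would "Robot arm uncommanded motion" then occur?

Yes

Counterfactual: set "Limit switch failed" to occurred.
Feedback branch lost [OR]: Lower fieldbus link stuck=not, North servo drive is down=not → no input occurs → does not occur.
Safety interlock down [AND]: Inboard e-stop relay faulted=not, Feedback branch lost=not → not all inputs occur → does not occur.
Controller stage inoperative [AND]: Safety interlock down=not, C resolver faulted=not, #3 motor is inoperative=occurs → not all inputs occur → does not occur.
Servo loop fails [OR]: Brake trips=not, Right safety controller malfunctions=not, Watchdog fails=not → no input occurs → does not occur.
E-stop path inoperative [OR]: Limit switch failed=occurs, C joint encoder fails=not, Servo loop fails=not → at least one input occurs → occurs.
Robot arm uncommanded motion [OR]: Controller stage inoperative=not, E-stop path inoperative=occurs → at least one input occurs → occurs.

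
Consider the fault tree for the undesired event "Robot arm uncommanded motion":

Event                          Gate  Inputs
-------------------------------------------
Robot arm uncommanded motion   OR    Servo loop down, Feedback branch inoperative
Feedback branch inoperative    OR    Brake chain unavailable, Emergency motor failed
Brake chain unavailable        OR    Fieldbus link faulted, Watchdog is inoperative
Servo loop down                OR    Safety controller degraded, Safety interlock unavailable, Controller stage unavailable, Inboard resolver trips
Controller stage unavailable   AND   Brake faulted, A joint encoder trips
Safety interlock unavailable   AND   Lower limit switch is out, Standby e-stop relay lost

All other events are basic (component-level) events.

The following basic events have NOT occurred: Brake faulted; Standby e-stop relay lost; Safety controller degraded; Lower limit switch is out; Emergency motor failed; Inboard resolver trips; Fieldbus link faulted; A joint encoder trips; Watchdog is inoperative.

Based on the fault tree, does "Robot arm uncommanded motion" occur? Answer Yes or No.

No

Safety interlock unavailable [AND]: Lower limit switch is out=not, Standby e-stop relay lost=not → not all inputs occur → does not occur.
Controller stage unavailable [AND]: Brake faulted=not, A joint encoder trips=not → not all inputs occur → does not occur.
Servo loop down [OR]: Safety controller degraded=not, Safety interlock unavailable=not, Controller stage unavailable=not, Inboard resolver trips=not → no input occurs → does not occur.
Brake chain unavailable [OR]: Fieldbus link faulted=not, Watchdog is inoperative=not → no input occurs → does not occur.
Feedback branch inoperative [OR]: Brake chain unavailable=not, Emergency motor failed=not → no input occurs → does not occur.
Robot arm uncommanded motion [OR]: Servo loop down=not, Feedback branch inoperative=not → no input occurs → does not occur.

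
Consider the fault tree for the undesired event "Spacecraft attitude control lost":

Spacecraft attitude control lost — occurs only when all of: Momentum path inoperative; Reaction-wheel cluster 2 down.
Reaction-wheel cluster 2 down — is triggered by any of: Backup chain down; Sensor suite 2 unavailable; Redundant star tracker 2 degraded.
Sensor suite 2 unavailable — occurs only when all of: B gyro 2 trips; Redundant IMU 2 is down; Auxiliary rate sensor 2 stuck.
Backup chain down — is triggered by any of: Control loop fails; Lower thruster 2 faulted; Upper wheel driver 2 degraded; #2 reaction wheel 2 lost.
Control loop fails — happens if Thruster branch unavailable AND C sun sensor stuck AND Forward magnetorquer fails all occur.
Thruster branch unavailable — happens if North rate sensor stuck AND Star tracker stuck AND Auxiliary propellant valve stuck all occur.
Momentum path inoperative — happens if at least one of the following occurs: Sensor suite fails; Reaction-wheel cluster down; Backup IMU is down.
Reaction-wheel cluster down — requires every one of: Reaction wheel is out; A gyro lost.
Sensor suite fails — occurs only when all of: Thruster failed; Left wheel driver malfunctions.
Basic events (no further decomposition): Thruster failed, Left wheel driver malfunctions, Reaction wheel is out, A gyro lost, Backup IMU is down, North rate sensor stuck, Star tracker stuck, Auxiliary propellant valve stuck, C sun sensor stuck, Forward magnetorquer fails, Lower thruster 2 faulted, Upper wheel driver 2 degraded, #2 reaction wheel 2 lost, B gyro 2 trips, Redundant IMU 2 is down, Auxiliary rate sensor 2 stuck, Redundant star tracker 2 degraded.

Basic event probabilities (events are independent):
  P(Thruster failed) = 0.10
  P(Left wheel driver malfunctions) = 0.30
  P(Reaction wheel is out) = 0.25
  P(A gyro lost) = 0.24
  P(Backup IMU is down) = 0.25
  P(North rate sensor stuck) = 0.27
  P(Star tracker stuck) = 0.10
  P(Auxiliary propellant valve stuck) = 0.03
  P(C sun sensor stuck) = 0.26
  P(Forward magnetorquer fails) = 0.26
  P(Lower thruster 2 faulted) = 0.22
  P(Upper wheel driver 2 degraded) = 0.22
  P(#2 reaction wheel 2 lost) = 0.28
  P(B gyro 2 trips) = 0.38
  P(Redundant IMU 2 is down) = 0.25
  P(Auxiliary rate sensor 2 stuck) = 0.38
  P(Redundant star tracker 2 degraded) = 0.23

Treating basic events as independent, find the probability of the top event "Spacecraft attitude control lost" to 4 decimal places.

P(Sensor suite fails) [AND] = 0.10 × 0.30 = 0.030000
P(Reaction-wheel cluster down) [AND] = 0.25 × 0.24 = 0.060000
P(Momentum path inoperative) [OR] = 1 − (1−0.030000) × (1−0.060000) × (1−0.25) = 0.316150
P(Thruster branch unavailable) [AND] = 0.27 × 0.10 × 0.03 = 0.000810
P(Control loop fails) [AND] = 0.000810 × 0.26 × 0.26 = 0.000055
P(Backup chain down) [OR] = 1 − (1−0.000055) × (1−0.22) × (1−0.22) × (1−0.28) = 0.561976
P(Sensor suite 2 unavailable) [AND] = 0.38 × 0.25 × 0.38 = 0.036100
P(Reaction-wheel cluster 2 down) [OR] = 1 − (1−0.561976) × (1−0.036100) × (1−0.23) = 0.674897
P(Spacecraft attitude control lost) [AND] = 0.316150 × 0.674897 = 0.213369
Rounded to 4 decimal places: P(Spacecraft attitude control lost) ≈ 0.2134.

0.2134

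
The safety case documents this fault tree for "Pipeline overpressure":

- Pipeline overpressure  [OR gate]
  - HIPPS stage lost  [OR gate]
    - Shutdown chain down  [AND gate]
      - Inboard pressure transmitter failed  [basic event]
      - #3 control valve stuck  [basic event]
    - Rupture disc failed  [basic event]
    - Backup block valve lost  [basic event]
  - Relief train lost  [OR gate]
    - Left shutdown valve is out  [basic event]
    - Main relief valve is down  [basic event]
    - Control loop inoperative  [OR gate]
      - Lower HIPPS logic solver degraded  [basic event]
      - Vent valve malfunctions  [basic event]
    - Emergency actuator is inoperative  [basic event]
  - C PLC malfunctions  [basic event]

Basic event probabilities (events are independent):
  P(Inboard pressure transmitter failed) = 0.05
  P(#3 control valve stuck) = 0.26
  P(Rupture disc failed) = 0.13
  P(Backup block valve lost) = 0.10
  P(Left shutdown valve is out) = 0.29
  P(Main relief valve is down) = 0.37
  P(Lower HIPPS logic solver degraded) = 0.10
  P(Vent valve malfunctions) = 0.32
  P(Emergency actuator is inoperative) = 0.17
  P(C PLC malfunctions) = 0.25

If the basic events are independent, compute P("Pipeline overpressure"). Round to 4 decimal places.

P(Shutdown chain down) [AND] = 0.05 × 0.26 = 0.013000
P(HIPPS stage lost) [OR] = 1 − (1−0.013000) × (1−0.13) × (1−0.10) = 0.227179
P(Control loop inoperative) [OR] = 1 − (1−0.10) × (1−0.32) = 0.388000
P(Relief train lost) [OR] = 1 − (1−0.29) × (1−0.37) × (1−0.388000) × (1−0.17) = 0.772789
P(Pipeline overpressure) [OR] = 1 − (1−0.227179) × (1−0.772789) × (1−0.25) = 0.868305
Rounded to 4 decimal places: P(Pipeline overpressure) ≈ 0.8683.

0.8683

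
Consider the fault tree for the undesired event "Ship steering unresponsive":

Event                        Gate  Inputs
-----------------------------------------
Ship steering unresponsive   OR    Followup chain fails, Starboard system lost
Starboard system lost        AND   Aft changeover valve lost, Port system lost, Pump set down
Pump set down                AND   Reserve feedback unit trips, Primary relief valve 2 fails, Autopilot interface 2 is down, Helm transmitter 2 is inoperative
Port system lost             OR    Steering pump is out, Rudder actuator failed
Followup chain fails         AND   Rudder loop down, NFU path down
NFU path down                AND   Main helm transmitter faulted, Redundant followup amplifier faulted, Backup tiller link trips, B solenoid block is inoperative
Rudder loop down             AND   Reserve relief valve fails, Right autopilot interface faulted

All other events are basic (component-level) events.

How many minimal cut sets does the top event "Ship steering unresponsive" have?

3

Rudder loop down [AND]: one cut set from each child combined → 1 × 1 = 1 cut set(s).
NFU path down [AND]: one cut set from each child combined → 1 × 1 × 1 × 1 = 1 cut set(s).
Followup chain fails [AND]: one cut set from each child combined → 1 × 1 = 1 cut set(s).
Port system lost [OR]: union of children's cut sets → 2 cut set(s).
Pump set down [AND]: one cut set from each child combined → 1 × 1 × 1 × 1 = 1 cut set(s).
Starboard system lost [AND]: one cut set from each child combined → 1 × 2 × 1 = 2 cut set(s).
Ship steering unresponsive [OR]: union of children's cut sets → 3 cut set(s).
Minimal cut sets: {B solenoid block is inoperative, Backup tiller link trips, Main helm transmitter faulted, Redundant followup amplifier faulted, Reserve relief valve fails, Right autopilot interface faulted}; {Aft changeover valve lost, Autopilot interface 2 is down, Helm transmitter 2 is inoperative, Primary relief valve 2 fails, Reserve feedback unit trips, Steering pump is out}; {Aft changeover valve lost, Autopilot interface 2 is down, Helm transmitter 2 is inoperative, Primary relief valve 2 fails, Reserve feedback unit trips, Rudder actuator failed}.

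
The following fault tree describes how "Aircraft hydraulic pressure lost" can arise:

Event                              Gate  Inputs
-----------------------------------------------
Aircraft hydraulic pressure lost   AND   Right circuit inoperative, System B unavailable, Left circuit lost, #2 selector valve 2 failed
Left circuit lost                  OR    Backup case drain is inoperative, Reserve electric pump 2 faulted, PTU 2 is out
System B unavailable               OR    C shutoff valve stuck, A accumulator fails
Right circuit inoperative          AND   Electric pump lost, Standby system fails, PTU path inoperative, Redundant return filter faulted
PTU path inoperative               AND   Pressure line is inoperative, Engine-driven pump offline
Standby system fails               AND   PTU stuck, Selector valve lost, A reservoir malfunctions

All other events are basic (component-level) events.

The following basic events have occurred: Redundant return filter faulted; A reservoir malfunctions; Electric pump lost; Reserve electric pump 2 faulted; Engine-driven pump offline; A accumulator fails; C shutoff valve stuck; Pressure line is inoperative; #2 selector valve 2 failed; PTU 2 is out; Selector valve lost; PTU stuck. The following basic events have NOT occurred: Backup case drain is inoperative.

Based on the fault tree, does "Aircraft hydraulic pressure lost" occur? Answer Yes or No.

Yes

Standby system fails [AND]: PTU stuck=occurs, Selector valve lost=occurs, A reservoir malfunctions=occurs → all inputs occur → occurs.
PTU path inoperative [AND]: Pressure line is inoperative=occurs, Engine-driven pump offline=occurs → all inputs occur → occurs.
Right circuit inoperative [AND]: Electric pump lost=occurs, Standby system fails=occurs, PTU path inoperative=occurs, Redundant return filter faulted=occurs → all inputs occur → occurs.
System B unavailable [OR]: C shutoff valve stuck=occurs, A accumulator fails=occurs → at least one input occurs → occurs.
Left circuit lost [OR]: Backup case drain is inoperative=not, Reserve electric pump 2 faulted=occurs, PTU 2 is out=occurs → at least one input occurs → occurs.
Aircraft hydraulic pressure lost [AND]: Right circuit inoperative=occurs, System B unavailable=occurs, Left circuit lost=occurs, #2 selector valve 2 failed=occurs → all inputs occur → occurs.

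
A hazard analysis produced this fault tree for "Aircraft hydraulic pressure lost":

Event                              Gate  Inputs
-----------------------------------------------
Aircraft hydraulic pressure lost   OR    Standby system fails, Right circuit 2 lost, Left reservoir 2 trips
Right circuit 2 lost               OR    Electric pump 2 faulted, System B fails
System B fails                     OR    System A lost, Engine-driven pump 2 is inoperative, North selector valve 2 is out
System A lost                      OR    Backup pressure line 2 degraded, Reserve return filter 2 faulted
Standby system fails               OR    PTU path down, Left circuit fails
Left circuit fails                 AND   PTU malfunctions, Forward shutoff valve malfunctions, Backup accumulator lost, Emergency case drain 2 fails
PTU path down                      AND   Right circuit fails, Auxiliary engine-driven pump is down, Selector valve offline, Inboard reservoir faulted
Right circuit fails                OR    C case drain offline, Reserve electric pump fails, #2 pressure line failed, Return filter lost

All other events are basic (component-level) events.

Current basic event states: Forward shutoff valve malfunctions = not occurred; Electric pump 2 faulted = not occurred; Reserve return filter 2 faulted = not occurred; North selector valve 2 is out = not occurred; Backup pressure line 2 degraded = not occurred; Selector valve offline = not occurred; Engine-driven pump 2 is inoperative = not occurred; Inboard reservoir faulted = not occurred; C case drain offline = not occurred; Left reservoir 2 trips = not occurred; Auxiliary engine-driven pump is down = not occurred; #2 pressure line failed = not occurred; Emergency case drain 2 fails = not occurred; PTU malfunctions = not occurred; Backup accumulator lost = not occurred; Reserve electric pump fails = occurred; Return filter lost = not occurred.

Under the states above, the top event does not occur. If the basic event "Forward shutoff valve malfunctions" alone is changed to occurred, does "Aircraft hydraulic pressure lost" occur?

No

Counterfactual: set "Forward shutoff valve malfunctions" to occurred.
Right circuit fails [OR]: C case drain offline=not, Reserve electric pump fails=occurs, #2 pressure line failed=not, Return filter lost=not → at least one input occurs → occurs.
PTU path down [AND]: Right circuit fails=occurs, Auxiliary engine-driven pump is down=not, Selector valve offline=not, Inboard reservoir faulted=not → not all inputs occur → does not occur.
Left circuit fails [AND]: PTU malfunctions=not, Forward shutoff valve malfunctions=occurs, Backup accumulator lost=not, Emergency case drain 2 fails=not → not all inputs occur → does not occur.
Standby system fails [OR]: PTU path down=not, Left circuit fails=not → no input occurs → does not occur.
System A lost [OR]: Backup pressure line 2 degraded=not, Reserve return filter 2 faulted=not → no input occurs → does not occur.
System B fails [OR]: System A lost=not, Engine-driven pump 2 is inoperative=not, North selector valve 2 is out=not → no input occurs → does not occur.
Right circuit 2 lost [OR]: Electric pump 2 faulted=not, System B fails=not → no input occurs → does not occur.
Aircraft hydraulic pressure lost [OR]: Standby system fails=not, Right circuit 2 lost=not, Left reservoir 2 trips=not → no input occurs → does not occur.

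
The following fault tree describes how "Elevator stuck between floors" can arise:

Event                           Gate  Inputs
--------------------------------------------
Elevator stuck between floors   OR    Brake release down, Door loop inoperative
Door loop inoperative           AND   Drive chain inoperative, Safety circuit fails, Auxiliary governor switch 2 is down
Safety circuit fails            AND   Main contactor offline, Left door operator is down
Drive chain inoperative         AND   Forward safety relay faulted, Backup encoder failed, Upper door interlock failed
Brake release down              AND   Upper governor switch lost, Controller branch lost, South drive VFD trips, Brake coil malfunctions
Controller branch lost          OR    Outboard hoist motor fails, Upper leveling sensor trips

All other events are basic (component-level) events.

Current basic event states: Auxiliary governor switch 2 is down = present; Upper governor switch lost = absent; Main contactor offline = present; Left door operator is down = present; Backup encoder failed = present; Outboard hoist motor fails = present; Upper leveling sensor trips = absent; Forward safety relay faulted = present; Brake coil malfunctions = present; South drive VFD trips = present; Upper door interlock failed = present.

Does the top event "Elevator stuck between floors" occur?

Yes

Controller branch lost [OR]: Outboard hoist motor fails=occurs, Upper leveling sensor trips=not → at least one input occurs → occurs.
Brake release down [AND]: Upper governor switch lost=not, Controller branch lost=occurs, South drive VFD trips=occurs, Brake coil malfunctions=occurs → not all inputs occur → does not occur.
Drive chain inoperative [AND]: Forward safety relay faulted=occurs, Backup encoder failed=occurs, Upper door interlock failed=occurs → all inputs occur → occurs.
Safety circuit fails [AND]: Main contactor offline=occurs, Left door operator is down=occurs → all inputs occur → occurs.
Door loop inoperative [AND]: Drive chain inoperative=occurs, Safety circuit fails=occurs, Auxiliary governor switch 2 is down=occurs → all inputs occur → occurs.
Elevator stuck between floors [OR]: Brake release down=not, Door loop inoperative=occurs → at least one input occurs → occurs.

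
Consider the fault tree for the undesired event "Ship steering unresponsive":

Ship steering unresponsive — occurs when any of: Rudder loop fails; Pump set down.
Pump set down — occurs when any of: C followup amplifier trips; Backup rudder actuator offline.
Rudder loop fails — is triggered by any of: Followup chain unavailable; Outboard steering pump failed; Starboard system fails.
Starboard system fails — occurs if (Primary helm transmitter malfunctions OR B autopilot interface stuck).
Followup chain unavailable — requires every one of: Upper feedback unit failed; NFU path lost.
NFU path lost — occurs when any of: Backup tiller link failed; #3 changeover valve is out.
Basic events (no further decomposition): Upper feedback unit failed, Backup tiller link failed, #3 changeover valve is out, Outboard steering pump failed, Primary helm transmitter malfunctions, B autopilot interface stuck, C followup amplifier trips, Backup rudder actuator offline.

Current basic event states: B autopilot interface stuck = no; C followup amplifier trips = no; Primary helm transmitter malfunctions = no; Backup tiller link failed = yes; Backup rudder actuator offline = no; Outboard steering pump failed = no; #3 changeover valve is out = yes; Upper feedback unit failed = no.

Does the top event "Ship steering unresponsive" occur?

No

NFU path lost [OR]: Backup tiller link failed=occurs, #3 changeover valve is out=occurs → at least one input occurs → occurs.
Followup chain unavailable [AND]: Upper feedback unit failed=not, NFU path lost=occurs → not all inputs occur → does not occur.
Starboard system fails [OR]: Primary helm transmitter malfunctions=not, B autopilot interface stuck=not → no input occurs → does not occur.
Rudder loop fails [OR]: Followup chain unavailable=not, Outboard steering pump failed=not, Starboard system fails=not → no input occurs → does not occur.
Pump set down [OR]: C followup amplifier trips=not, Backup rudder actuator offline=not → no input occurs → does not occur.
Ship steering unresponsive [OR]: Rudder loop fails=not, Pump set down=not → no input occurs → does not occur.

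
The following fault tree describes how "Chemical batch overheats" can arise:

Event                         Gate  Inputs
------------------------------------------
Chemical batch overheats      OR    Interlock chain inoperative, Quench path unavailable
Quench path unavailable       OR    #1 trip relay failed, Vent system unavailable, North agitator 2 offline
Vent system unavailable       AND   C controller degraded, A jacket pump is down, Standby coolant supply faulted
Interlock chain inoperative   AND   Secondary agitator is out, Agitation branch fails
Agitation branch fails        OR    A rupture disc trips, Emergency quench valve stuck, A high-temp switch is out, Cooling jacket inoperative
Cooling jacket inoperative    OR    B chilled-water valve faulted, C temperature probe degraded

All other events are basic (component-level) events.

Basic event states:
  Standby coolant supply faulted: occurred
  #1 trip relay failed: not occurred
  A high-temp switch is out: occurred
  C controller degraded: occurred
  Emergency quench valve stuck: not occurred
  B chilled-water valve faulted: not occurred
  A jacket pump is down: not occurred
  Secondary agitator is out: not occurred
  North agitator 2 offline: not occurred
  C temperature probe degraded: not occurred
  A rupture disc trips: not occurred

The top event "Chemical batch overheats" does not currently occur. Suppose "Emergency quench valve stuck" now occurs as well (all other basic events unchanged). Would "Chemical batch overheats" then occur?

Counterfactual: set "Emergency quench valve stuck" to occurred.
Cooling jacket inoperative [OR]: B chilled-water valve faulted=not, C temperature probe degraded=not → no input occurs → does not occur.
Agitation branch fails [OR]: A rupture disc trips=not, Emergency quench valve stuck=occurs, A high-temp switch is out=occurs, Cooling jacket inoperative=not → at least one input occurs → occurs.
Interlock chain inoperative [AND]: Secondary agitator is out=not, Agitation branch fails=occurs → not all inputs occur → does not occur.
Vent system unavailable [AND]: C controller degraded=occurs, A jacket pump is down=not, Standby coolant supply faulted=occurs → not all inputs occur → does not occur.
Quench path unavailable [OR]: #1 trip relay failed=not, Vent system unavailable=not, North agitator 2 offline=not → no input occurs → does not occur.
Chemical batch overheats [OR]: Interlock chain inoperative=not, Quench path unavailable=not → no input occurs → does not occur.

No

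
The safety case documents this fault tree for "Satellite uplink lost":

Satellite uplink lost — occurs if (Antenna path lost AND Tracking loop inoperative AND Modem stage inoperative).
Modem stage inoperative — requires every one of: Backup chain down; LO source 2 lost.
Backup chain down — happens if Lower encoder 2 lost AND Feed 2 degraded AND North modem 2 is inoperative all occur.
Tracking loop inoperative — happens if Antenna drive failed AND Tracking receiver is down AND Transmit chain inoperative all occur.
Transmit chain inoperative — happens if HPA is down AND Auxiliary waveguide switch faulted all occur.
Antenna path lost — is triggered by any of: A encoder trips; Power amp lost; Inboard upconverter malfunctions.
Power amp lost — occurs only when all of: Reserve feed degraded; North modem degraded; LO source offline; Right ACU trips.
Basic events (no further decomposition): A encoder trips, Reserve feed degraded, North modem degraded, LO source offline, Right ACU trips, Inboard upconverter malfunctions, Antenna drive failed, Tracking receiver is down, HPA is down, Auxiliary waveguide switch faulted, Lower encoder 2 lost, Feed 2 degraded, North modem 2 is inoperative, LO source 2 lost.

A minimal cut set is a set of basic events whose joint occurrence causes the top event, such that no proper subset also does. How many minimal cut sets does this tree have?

Power amp lost [AND]: one cut set from each child combined → 1 × 1 × 1 × 1 = 1 cut set(s).
Antenna path lost [OR]: union of children's cut sets → 3 cut set(s).
Transmit chain inoperative [AND]: one cut set from each child combined → 1 × 1 = 1 cut set(s).
Tracking loop inoperative [AND]: one cut set from each child combined → 1 × 1 × 1 = 1 cut set(s).
Backup chain down [AND]: one cut set from each child combined → 1 × 1 × 1 = 1 cut set(s).
Modem stage inoperative [AND]: one cut set from each child combined → 1 × 1 = 1 cut set(s).
Satellite uplink lost [AND]: one cut set from each child combined → 3 × 1 × 1 = 3 cut set(s).
Minimal cut sets: {A encoder trips, Antenna drive failed, Auxiliary waveguide switch faulted, Feed 2 degraded, HPA is down, LO source 2 lost, Lower encoder 2 lost, North modem 2 is inoperative, Tracking receiver is down}; {Antenna drive failed, Auxiliary waveguide switch faulted, Feed 2 degraded, HPA is down, LO source 2 lost, LO source offline, Lower encoder 2 lost, North modem 2 is inoperative, North modem degraded, Reserve feed degraded, Right ACU trips, Tracking receiver is down}; {Antenna drive failed, Auxiliary waveguide switch faulted, Feed 2 degraded, HPA is down, Inboard upconverter malfunctions, LO source 2 lost, Lower encoder 2 lost, North modem 2 is inoperative, Tracking receiver is down}.

3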